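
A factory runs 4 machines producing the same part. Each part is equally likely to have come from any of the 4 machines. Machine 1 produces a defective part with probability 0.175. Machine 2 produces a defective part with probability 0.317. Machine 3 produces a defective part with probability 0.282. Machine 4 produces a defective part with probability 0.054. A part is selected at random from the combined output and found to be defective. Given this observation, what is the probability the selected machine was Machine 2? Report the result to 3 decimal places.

Tabulate prior·likelihood by source: [1] prior 0.25, lik 0.175, product 0.04375; [2] prior 0.25, lik 0.317, product 0.07925; [3] prior 0.25, lik 0.282, product 0.07050; [4] prior 0.25, lik 0.054, product 0.01350.
Normalizing constant = 0.20700; the posterior for Machine 2 is its product over the sum, 0.07925/0.20700 = 0.383.

Posterior probability ≈ 0.383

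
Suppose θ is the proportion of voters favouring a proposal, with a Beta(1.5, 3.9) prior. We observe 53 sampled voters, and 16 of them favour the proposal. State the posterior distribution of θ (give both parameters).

Posterior: Beta(17.5, 40.9)

Observing 16 successes and 37 failures updates Beta(1.5, 3.9) by adding the success and failure counts to the two shape parameters: α = 1.5+16 = 17.5, β = 3.9+37 = 40.9.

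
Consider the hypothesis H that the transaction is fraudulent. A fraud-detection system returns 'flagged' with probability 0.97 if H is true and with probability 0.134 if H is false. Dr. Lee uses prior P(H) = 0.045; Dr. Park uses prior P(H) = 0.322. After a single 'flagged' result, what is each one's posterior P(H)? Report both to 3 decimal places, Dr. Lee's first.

Dr. Lee: 0.254; Dr. Park: 0.775

P('+'|H) = 0.97, P('+'|¬H) = 0.134.
Dr. Lee: numerator 0.97·0.045 = 0.043650; evidence = 0.043650+0.134·0.955 = 0.17162; posterior = 0.254.
Dr. Park: numerator 0.97·0.322 = 0.31234; evidence = 0.31234+0.134·0.678 = 0.40319; posterior = 0.775.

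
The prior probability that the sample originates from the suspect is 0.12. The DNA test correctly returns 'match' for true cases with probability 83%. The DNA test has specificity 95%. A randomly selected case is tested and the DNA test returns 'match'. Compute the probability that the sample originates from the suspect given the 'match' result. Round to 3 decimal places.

Let H be the event that the sample originates from the suspect. P(H) = 0.12, so P(¬H) = 0.88. With E the 'match' result, P(E|H) = 0.83 and P(E|¬H) = 0.05.
P(E) = 0.83·0.12 + 0.05·0.88 = 0.099600 + 0.044000 = 0.14360.
By Bayes' theorem, P(H|E) = 0.099600 / 0.14360 = 0.694.

P(H | E) ≈ 0.694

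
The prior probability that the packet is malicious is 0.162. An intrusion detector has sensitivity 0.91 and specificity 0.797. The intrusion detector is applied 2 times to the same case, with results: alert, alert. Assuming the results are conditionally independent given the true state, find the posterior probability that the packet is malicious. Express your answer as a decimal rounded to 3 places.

Posterior P(H) ≈ 0.795

With H the event that the packet is malicious, the joint likelihood of the observed sequence is P(data|H) = 0.91·0.91 = 0.82810 and P(data|¬H) = 0.203·0.203 = 0.041209.
Bayes: P(H|data) = 0.162·0.82810 / (0.162·0.82810 + 0.838·0.041209) = 0.13415/0.16869 = 0.7953.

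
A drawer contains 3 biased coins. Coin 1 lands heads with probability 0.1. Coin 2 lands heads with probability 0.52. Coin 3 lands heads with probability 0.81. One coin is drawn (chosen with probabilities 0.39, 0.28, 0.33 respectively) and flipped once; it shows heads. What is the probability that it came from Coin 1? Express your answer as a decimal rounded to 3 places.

P(heads|C1) = 0.1; P(heads|C2) = 0.52; P(heads|C3) = 0.81.
Prior × likelihood for each source: 0.39·0.1=0.03900, 0.28·0.52=0.1456, 0.33·0.81=0.2673. Summing gives P(heads) = 0.45190.
P(Coin 1 | heads) = 0.03900 / 0.45190 = 0.086.

Posterior probability ≈ 0.086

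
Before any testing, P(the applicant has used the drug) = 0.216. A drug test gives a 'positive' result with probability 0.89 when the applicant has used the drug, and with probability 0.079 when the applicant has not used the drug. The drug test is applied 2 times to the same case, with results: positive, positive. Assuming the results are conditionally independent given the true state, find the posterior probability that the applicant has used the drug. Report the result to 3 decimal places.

Posterior P(H) ≈ 0.972

With H the event that the applicant has used the drug, the joint likelihood of the observed sequence is P(data|H) = 0.89·0.89 = 0.79210 and P(data|¬H) = 0.079·0.079 = 0.0062410.
Bayes: P(H|data) = 0.216·0.79210 / (0.216·0.79210 + 0.784·0.0062410) = 0.17109/0.17599 = 0.9722.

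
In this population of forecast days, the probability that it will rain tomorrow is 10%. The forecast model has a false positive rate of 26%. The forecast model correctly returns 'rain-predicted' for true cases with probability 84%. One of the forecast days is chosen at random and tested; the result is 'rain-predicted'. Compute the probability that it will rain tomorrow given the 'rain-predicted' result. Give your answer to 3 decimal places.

P(H | E) ≈ 0.264

Let H be the event that it will rain tomorrow. P(H) = 0.1, so P(¬H) = 0.9. With E the 'rain-predicted' result, P(E|H) = 0.84 and P(E|¬H) = 0.26.
P(E) = 0.84·0.1 + 0.26·0.9 = 0.084000 + 0.23400 = 0.31800.
By Bayes' theorem, P(H|E) = 0.084000 / 0.31800 = 0.264.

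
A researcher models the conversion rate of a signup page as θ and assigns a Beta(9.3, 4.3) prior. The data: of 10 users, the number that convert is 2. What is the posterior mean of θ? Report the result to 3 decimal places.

Posterior mean ≈ 0.479

The binomial likelihood is conjugate to the Beta prior: with 2 successes and 8 failures, the posterior is Beta(9.3+2, 4.3+8) = Beta(11.3, 12.3).
Posterior mean = α/(α+β) = 11.3/23.6 = 0.479.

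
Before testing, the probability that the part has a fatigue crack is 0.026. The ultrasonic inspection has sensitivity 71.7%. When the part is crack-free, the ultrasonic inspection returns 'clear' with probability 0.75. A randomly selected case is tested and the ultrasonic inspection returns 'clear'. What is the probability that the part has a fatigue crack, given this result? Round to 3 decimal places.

P(H | E) ≈ 0.010

Write H for 'the part has a fatigue crack'. Prior odds H:¬H = 0.026/0.974 = 0.026694. For the 'clear' outcome, the likelihood ratio is 0.283/0.75 = 0.37733.
Posterior odds = 0.026694 × 0.37733 = 0.010073, so P(H|E) = 0.010073/(1+0.010073) = 0.010.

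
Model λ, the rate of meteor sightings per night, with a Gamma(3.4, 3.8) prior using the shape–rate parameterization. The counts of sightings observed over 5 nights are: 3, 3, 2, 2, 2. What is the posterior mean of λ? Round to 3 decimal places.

Posterior mean ≈ 1.750

Total count ∑xᵢ = 12 over n = 5 nights.
Gamma is conjugate to the Poisson likelihood: posterior is Gamma(shape = 3.4+12 = 15.4, rate = 3.8+5 = 8.8).
Posterior mean = shape/rate = 15.4/8.8 = 1.750.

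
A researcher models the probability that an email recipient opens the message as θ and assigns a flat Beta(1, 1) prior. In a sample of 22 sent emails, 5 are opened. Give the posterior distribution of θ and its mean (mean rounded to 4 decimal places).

Posterior: Beta(6, 18); mean ≈ 0.2500

Observing 5 successes and 17 failures updates Beta(1, 1) by adding the success and failure counts to the two shape parameters: α = 1+5 = 6, β = 1+17 = 18.
Posterior mean = α/(α+β) = 6/24 = 0.2500.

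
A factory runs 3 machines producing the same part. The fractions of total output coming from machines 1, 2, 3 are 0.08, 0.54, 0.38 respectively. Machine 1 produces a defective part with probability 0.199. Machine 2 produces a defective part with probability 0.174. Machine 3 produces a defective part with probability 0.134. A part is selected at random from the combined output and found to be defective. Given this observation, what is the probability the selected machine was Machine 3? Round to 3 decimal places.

Tabulate prior·likelihood by source: [1] prior 0.08, lik 0.199, product 0.01592; [2] prior 0.54, lik 0.174, product 0.09396; [3] prior 0.38, lik 0.134, product 0.05092.
Normalizing constant = 0.16080; the posterior for Machine 3 is its product over the sum, 0.05092/0.16080 = 0.317.

Posterior probability ≈ 0.317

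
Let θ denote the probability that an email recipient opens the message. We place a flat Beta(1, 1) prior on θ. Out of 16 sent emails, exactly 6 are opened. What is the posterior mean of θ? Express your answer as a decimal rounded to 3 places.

The binomial likelihood is conjugate to the Beta prior: with 6 successes and 10 failures, the posterior is Beta(1+6, 1+10) = Beta(7, 11).
E[θ | data] = 7/(7+11) = 0.389.

Posterior mean ≈ 0.389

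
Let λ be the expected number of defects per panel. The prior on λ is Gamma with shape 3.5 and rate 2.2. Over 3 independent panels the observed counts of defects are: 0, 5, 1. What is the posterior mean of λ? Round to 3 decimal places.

Total count ∑xᵢ = 6 over n = 3 panels.
Gamma is conjugate to the Poisson likelihood: posterior is Gamma(shape = 3.5+6 = 9.5, rate = 2.2+3 = 5.2).
Posterior mean = shape/rate = 9.5/5.2 = 1.827.

Posterior mean ≈ 1.827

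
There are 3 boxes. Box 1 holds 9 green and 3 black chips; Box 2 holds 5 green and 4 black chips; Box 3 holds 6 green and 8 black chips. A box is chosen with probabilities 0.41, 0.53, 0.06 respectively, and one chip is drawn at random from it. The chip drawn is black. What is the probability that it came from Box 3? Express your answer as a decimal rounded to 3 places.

Tabulate prior·likelihood by source: [1] prior 0.41, lik 0.25, product 0.1025; [2] prior 0.53, lik 0.4444, product 0.2356; [3] prior 0.06, lik 0.5714, product 0.03429.
Normalizing constant = 0.37234; the posterior for Box 3 is its product over the sum, 0.03429/0.37234 = 0.092.

Posterior probability ≈ 0.092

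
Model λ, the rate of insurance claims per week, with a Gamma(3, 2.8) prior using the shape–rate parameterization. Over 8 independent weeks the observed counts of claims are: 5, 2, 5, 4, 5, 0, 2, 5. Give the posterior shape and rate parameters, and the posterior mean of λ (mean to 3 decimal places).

Posterior: Gamma(shape=31, rate=10.8); mean ≈ 2.870

Total count ∑xᵢ = 28 over n = 8 weeks.
Gamma is conjugate to the Poisson likelihood: posterior is Gamma(shape = 3+28 = 31, rate = 2.8+8 = 10.8).
E[λ | data] = 31/10.8 = 2.870.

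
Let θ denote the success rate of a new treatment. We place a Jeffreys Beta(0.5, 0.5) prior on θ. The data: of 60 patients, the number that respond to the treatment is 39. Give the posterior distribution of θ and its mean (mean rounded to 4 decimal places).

Posterior: Beta(39.5, 21.5); mean ≈ 0.6475

The binomial likelihood is conjugate to the Beta prior: with 39 successes and 21 failures, the posterior is Beta(0.5+39, 0.5+21) = Beta(39.5, 21.5).
Posterior mean = α/(α+β) = 39.5/61 = 0.6475.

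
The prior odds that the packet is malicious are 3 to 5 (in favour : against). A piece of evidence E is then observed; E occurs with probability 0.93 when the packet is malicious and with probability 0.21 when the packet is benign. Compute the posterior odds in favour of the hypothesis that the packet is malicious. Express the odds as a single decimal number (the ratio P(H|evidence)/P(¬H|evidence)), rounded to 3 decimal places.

Posterior odds ≈ 2.657

Prior odds = 3/5 = 0.60000. In log-odds, ln(0.60000) = -0.51083.
Add log likelihood ratio: ln(4.4286) = 1.4881.
Posterior log-odds = 0.97725, so posterior odds = exp(0.97725) = 2.6571.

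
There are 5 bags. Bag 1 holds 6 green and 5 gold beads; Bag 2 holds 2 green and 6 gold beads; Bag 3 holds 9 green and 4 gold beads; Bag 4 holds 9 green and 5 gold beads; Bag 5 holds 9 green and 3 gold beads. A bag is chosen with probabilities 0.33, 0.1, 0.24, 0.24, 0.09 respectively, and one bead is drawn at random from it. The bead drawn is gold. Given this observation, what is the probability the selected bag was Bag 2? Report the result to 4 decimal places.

Posterior probability ≈ 0.1842

Tabulate prior·likelihood by source: [1] prior 0.33, lik 0.4545, product 0.1500; [2] prior 0.1, lik 0.75, product 0.07500; [3] prior 0.24, lik 0.3077, product 0.07385; [4] prior 0.24, lik 0.3571, product 0.08571; [5] prior 0.09, lik 0.25, product 0.02250.
Normalizing constant = 0.40706; the posterior for Bag 2 is its product over the sum, 0.07500/0.40706 = 0.1842.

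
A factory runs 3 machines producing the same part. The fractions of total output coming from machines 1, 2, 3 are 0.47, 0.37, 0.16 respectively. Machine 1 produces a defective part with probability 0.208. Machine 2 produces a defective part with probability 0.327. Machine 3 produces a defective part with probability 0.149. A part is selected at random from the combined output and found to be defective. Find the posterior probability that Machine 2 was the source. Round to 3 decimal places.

Posterior probability ≈ 0.499

Tabulate prior·likelihood by source: [1] prior 0.47, lik 0.208, product 0.09776; [2] prior 0.37, lik 0.327, product 0.1210; [3] prior 0.16, lik 0.149, product 0.02384.
Normalizing constant = 0.24259; the posterior for Machine 2 is its product over the sum, 0.1210/0.24259 = 0.499.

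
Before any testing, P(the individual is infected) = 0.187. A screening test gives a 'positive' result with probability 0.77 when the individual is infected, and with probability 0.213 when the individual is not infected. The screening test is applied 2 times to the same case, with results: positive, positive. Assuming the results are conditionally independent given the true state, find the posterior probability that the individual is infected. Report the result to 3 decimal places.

With H the event that the individual is infected, the joint likelihood of the observed sequence is P(data|H) = 0.77·0.77 = 0.59290 and P(data|¬H) = 0.213·0.213 = 0.045369.
Bayes: P(H|data) = 0.187·0.59290 / (0.187·0.59290 + 0.813·0.045369) = 0.11087/0.14776 = 0.7504.

Posterior P(H) ≈ 0.750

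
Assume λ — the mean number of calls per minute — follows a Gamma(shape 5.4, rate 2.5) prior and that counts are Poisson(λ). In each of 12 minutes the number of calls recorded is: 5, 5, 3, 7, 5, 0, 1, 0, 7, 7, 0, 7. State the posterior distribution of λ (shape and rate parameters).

The Poisson likelihood adds the total count to the shape and the number of exposure periods to the rate. Here ∑xᵢ = 47 and n = 12, so shape 5.4→52.4 and rate 2.5→14.5.

Posterior: Gamma(shape=52.4, rate=14.5)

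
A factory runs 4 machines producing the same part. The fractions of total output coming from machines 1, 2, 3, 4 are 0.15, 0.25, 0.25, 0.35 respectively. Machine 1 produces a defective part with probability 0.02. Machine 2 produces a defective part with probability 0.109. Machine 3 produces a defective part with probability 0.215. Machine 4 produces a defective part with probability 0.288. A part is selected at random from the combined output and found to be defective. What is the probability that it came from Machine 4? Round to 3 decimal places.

Posterior probability ≈ 0.545

P(defective|M1) = 0.02; P(defective|M2) = 0.109; P(defective|M3) = 0.215; P(defective|M4) = 0.288.
Prior × likelihood for each source: 0.15·0.02=0.003000, 0.25·0.109=0.02725, 0.25·0.215=0.05375, 0.35·0.288=0.1008. Summing gives P(defective) = 0.18480.
P(Machine 4 | defective) = 0.1008 / 0.18480 = 0.545.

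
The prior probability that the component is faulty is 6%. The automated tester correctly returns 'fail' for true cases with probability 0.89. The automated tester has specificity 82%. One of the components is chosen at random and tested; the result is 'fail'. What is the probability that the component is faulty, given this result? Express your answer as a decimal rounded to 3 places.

P(H | E) ≈ 0.240

Write H for 'the component is faulty'. Prior odds H:¬H = 0.06/0.94 = 0.063830. For the 'fail' outcome, the likelihood ratio is 0.89/0.18 = 4.9444.
Posterior odds = 0.063830 × 4.9444 = 0.31560, so P(H|E) = 0.31560/(1+0.31560) = 0.240.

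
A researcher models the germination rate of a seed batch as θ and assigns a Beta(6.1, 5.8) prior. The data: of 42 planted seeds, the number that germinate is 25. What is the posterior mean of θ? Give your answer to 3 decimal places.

Posterior mean ≈ 0.577

The binomial likelihood is conjugate to the Beta prior: with 25 successes and 17 failures, the posterior is Beta(6.1+25, 5.8+17) = Beta(31.1, 22.8).
Posterior mean = α/(α+β) = 31.1/53.9 = 0.577.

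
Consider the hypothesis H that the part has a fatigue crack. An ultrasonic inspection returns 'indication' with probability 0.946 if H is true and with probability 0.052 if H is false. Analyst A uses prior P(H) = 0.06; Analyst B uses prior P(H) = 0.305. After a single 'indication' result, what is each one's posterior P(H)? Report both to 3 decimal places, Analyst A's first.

Analyst A: 0.537; Analyst B: 0.889

The likelihood ratio for an 'indication' result is 0.946/0.052 = 18.192.
Analyst A: prior odds 0.06/0.94 = 0.063830; posterior odds 1.1612; posterior probability 0.537.
Analyst B: prior odds 0.305/0.695 = 0.43885; posterior odds 7.9837; posterior probability 0.889.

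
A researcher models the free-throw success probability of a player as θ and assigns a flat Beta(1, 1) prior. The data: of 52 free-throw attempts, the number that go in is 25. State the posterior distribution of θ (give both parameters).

Observing 25 successes and 27 failures updates Beta(1, 1) by adding the success and failure counts to the two shape parameters: α = 1+25 = 26, β = 1+27 = 28.

Posterior: Beta(26, 28)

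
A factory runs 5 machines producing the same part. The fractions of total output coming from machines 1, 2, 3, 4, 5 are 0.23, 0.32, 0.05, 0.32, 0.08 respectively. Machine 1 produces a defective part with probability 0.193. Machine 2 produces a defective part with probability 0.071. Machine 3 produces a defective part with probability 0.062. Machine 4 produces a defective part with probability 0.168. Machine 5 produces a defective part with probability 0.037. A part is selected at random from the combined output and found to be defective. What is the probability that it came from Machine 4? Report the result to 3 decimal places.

P(defective|M1) = 0.193; P(defective|M2) = 0.071; P(defective|M3) = 0.062; P(defective|M4) = 0.168; P(defective|M5) = 0.037.
Prior × likelihood for each source: 0.23·0.193=0.04439, 0.32·0.071=0.02272, 0.05·0.062=0.003100, 0.32·0.168=0.05376, 0.08·0.037=0.002960. Summing gives P(defective) = 0.12693.
P(Machine 4 | defective) = 0.05376 / 0.12693 = 0.424.

Posterior probability ≈ 0.424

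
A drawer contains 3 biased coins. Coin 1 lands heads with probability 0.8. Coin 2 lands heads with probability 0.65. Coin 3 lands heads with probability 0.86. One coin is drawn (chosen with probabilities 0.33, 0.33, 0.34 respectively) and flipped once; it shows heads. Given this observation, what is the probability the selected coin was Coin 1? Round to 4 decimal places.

P(heads|C1) = 0.8; P(heads|C2) = 0.65; P(heads|C3) = 0.86.
Prior × likelihood for each source: 0.33·0.8=0.2640, 0.33·0.65=0.2145, 0.34·0.86=0.2924. Summing gives P(heads) = 0.77090.
P(Coin 1 | heads) = 0.2640 / 0.77090 = 0.3425.

Posterior probability ≈ 0.3425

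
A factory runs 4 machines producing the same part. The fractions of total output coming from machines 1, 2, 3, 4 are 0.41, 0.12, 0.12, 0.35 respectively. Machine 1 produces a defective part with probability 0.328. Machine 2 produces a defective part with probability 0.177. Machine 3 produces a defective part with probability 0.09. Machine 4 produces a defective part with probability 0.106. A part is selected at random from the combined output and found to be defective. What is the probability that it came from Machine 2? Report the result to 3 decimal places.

Tabulate prior·likelihood by source: [1] prior 0.41, lik 0.328, product 0.1345; [2] prior 0.12, lik 0.177, product 0.02124; [3] prior 0.12, lik 0.09, product 0.01080; [4] prior 0.35, lik 0.106, product 0.03710.
Normalizing constant = 0.20362; the posterior for Machine 2 is its product over the sum, 0.02124/0.20362 = 0.104.

Posterior probability ≈ 0.104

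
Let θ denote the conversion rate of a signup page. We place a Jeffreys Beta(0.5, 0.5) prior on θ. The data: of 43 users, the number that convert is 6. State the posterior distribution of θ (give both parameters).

Observing 6 successes and 37 failures updates Beta(0.5, 0.5) by adding the success and failure counts to the two shape parameters: α = 0.5+6 = 6.5, β = 0.5+37 = 37.5.

Posterior: Beta(6.5, 37.5)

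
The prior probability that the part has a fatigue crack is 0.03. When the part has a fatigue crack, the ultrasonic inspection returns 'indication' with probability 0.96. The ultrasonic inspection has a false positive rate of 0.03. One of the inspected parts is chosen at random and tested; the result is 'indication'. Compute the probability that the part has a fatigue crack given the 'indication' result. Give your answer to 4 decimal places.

Let H be the event that the part has a fatigue crack. P(H) = 0.03, so P(¬H) = 0.97. With E the 'indication' result, P(E|H) = 0.96 and P(E|¬H) = 0.03.
P(E) = 0.96·0.03 + 0.03·0.97 = 0.028800 + 0.029100 = 0.057900.
By Bayes' theorem, P(H|E) = 0.028800 / 0.057900 = 0.4974.

P(H | E) ≈ 0.4974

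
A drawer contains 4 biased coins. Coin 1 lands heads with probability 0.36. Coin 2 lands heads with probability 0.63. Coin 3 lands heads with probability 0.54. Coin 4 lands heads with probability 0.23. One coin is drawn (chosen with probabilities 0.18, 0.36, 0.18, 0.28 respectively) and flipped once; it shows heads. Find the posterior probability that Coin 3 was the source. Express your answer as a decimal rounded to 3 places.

P(heads|C1) = 0.36; P(heads|C2) = 0.63; P(heads|C3) = 0.54; P(heads|C4) = 0.23.
Prior × likelihood for each source: 0.18·0.36=0.06480, 0.36·0.63=0.2268, 0.18·0.54=0.09720, 0.28·0.23=0.06440. Summing gives P(heads) = 0.45320.
P(Coin 3 | heads) = 0.09720 / 0.45320 = 0.214.

Posterior probability ≈ 0.214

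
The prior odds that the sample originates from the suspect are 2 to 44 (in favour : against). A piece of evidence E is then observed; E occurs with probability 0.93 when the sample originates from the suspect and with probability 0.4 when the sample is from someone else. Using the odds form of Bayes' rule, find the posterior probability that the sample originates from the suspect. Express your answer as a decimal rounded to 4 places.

Posterior probability ≈ 0.0956

Prior odds = 2/44 = 0.045455.
Likelihood ratio for E = 0.93/0.4 = 2.3250.
Posterior odds = prior odds × LR = 0.10568.
Posterior probability = odds/(1+odds) = 0.10568/1.1057 = 0.0956.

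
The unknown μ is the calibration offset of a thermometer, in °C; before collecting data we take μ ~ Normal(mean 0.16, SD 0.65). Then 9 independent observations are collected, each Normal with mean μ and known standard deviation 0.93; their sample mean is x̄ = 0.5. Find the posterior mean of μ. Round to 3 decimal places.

With known σ, the Normal prior is conjugate. Weight on the data is w = (n/σ²)/(n/σ² + 1/τ₀²) = 10.4058/(10.4058+2.36686) = 0.81469.
Posterior mean = w·x̄ + (1−w)·μ₀ = 0.81469·0.5 + 0.18531·0.16 = 0.437.

Posterior mean ≈ 0.437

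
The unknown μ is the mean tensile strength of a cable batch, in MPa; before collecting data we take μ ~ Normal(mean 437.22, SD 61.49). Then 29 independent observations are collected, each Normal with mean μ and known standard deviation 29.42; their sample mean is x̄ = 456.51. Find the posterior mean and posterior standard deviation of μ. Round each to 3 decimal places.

Posterior mean ≈ 456.359; posterior SD ≈ 5.442

Prior precision 1/τ₀² = 1/61.49² = 0.00026448; data precision n/σ² = 29/29.42² = 0.0335052.
Posterior precision = 0.00026448 + 0.0335052 = 0.0337697, giving posterior SD = 1/√0.0337697 = 5.442.
Posterior mean = (0.00026448·437.22 + 0.0335052·456.51) / 0.0337697 = 456.359.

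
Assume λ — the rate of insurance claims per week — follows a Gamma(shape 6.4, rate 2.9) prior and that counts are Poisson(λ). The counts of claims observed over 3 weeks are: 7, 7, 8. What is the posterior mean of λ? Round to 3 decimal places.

The Poisson likelihood adds the total count to the shape and the number of exposure periods to the rate. Here ∑xᵢ = 22 and n = 3, so shape 6.4→28.4 and rate 2.9→5.9.
E[λ | data] = 28.4/5.9 = 4.814.

Posterior mean ≈ 4.814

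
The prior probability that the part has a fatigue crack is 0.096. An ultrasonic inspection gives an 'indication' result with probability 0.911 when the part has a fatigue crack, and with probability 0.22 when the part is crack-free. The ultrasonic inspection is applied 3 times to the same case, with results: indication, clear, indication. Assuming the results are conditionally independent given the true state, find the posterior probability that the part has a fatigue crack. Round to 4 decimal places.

Posterior P(H) ≈ 0.1720

Let H be the event that the part has a fatigue crack; start with P(H) = 0.096. P('indication'|H) = 0.911, P('indication'|¬H) = 0.22.
Update on result 1 ('indication'): P(H) ← 0.911·0.0960 / (0.911·0.0960 + 0.22·0.9040) = 0.087456/0.28634 = 0.3054.
Update on result 2 ('clear'): P(H) ← 0.089·0.3054 / (0.089·0.3054 + 0.78·0.6946) = 0.027183/0.56895 = 0.0478.
Update on result 3 ('indication'): P(H) ← 0.911·0.0478 / (0.911·0.0478 + 0.22·0.9522) = 0.043526/0.25301 = 0.1720.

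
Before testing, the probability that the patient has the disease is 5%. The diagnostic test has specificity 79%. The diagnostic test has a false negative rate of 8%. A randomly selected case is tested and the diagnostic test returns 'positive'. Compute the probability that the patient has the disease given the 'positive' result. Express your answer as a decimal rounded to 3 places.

Let H be the event that the patient has the disease. P(H) = 0.05, so P(¬H) = 0.95. With E the 'positive' result, P(E|H) = 0.92 and P(E|¬H) = 0.21.
P(E) = 0.92·0.05 + 0.21·0.95 = 0.046000 + 0.19950 = 0.24550.
By Bayes' theorem, P(H|E) = 0.046000 / 0.24550 = 0.187.

P(H | E) ≈ 0.187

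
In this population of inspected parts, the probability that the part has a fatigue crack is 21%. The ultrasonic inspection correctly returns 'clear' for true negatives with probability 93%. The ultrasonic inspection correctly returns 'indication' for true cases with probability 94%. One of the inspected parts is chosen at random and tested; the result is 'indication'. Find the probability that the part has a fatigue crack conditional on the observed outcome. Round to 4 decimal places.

P(H | E) ≈ 0.7812

Write H for 'the part has a fatigue crack'. Prior odds H:¬H = 0.21/0.79 = 0.26582. For the 'indication' outcome, the likelihood ratio is 0.94/0.07 = 13.429.
Posterior odds = 0.26582 × 13.429 = 3.5696, so P(H|E) = 3.5696/(1+3.5696) = 0.7812.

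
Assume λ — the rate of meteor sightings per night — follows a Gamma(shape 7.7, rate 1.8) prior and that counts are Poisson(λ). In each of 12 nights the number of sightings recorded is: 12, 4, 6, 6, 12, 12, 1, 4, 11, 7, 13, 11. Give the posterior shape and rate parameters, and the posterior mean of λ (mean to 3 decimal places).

Posterior: Gamma(shape=106.7, rate=13.8); mean ≈ 7.732

The Poisson likelihood adds the total count to the shape and the number of exposure periods to the rate. Here ∑xᵢ = 99 and n = 12, so shape 7.7→106.7 and rate 1.8→13.8.
Posterior mean = shape/rate = 106.7/13.8 = 7.732.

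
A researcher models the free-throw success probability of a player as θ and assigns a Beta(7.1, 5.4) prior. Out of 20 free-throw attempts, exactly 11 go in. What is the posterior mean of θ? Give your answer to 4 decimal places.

Posterior mean ≈ 0.5569

Observing 11 successes and 9 failures updates Beta(7.1, 5.4) by adding the success and failure counts to the two shape parameters: α = 7.1+11 = 18.1, β = 5.4+9 = 14.4.
Posterior mean = α/(α+β) = 18.1/32.5 = 0.5569.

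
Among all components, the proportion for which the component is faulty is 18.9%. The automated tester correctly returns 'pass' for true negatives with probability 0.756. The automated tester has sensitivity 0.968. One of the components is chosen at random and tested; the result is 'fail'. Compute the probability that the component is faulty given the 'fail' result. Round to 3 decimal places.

P(H | E) ≈ 0.480

Let H be the event that the component is faulty. P(H) = 0.189, so P(¬H) = 0.811. With E the 'fail' result, P(E|H) = 0.968 and P(E|¬H) = 0.244.
P(E) = 0.968·0.189 + 0.244·0.811 = 0.18295 + 0.19788 = 0.38084.
By Bayes' theorem, P(H|E) = 0.18295 / 0.38084 = 0.480.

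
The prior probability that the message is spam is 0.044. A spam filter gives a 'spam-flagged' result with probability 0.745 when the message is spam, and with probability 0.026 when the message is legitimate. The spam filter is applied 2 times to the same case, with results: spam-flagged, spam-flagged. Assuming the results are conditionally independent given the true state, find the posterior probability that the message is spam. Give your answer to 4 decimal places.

With H the event that the message is spam, the joint likelihood of the observed sequence is P(data|H) = 0.745·0.745 = 0.55502 and P(data|¬H) = 0.026·0.026 = 0.00067600.
Bayes: P(H|data) = 0.044·0.55502 / (0.044·0.55502 + 0.956·0.00067600) = 0.024421/0.025067 = 0.9742.

Posterior P(H) ≈ 0.9742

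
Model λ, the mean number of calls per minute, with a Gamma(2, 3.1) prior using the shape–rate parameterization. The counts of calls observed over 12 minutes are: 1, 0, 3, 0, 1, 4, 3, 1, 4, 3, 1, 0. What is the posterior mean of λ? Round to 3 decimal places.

Total count ∑xᵢ = 21 over n = 12 minutes.
Gamma is conjugate to the Poisson likelihood: posterior is Gamma(shape = 2+21 = 23, rate = 3.1+12 = 15.1).
Posterior mean = shape/rate = 23/15.1 = 1.523.

Posterior mean ≈ 1.523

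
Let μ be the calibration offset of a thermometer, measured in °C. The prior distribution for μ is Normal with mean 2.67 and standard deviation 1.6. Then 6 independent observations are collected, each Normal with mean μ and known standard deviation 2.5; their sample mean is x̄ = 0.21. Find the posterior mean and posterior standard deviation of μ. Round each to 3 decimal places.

Posterior mean ≈ 0.921; posterior SD ≈ 0.860

Prior precision 1/τ₀² = 1/1.6² = 0.390625; data precision n/σ² = 6/2.5² = 0.960000.
Posterior precision = 0.390625 + 0.960000 = 1.35062, giving posterior SD = 1/√1.35062 = 0.860.
Posterior mean = (0.390625·2.67 + 0.960000·0.21) / 1.35062 = 0.921.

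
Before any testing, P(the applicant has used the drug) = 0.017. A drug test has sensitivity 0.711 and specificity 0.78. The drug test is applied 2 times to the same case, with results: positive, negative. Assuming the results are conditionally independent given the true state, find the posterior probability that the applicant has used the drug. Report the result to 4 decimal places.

Let H be the event that the applicant has used the drug; start with P(H) = 0.017. P('positive'|H) = 0.711, P('positive'|¬H) = 0.22.
Update on result 1 ('positive'): P(H) ← 0.711·0.0170 / (0.711·0.0170 + 0.22·0.9830) = 0.012087/0.22835 = 0.0529.
Update on result 2 ('negative'): P(H) ← 0.289·0.0529 / (0.289·0.0529 + 0.78·0.9471) = 0.015298/0.75401 = 0.0203.

Posterior P(H) ≈ 0.0203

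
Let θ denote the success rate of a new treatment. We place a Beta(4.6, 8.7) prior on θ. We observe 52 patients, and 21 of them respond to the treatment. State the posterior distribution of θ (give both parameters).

Posterior: Beta(25.6, 39.7)

Observing 21 successes and 31 failures updates Beta(4.6, 8.7) by adding the success and failure counts to the two shape parameters: α = 4.6+21 = 25.6, β = 8.7+31 = 39.7.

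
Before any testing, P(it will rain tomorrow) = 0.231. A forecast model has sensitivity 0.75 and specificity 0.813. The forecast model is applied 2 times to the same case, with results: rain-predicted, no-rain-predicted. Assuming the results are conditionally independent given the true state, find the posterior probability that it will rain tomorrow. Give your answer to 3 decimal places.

Posterior P(H) ≈ 0.270

Let H be the event that it will rain tomorrow; start with P(H) = 0.231. P('rain-predicted'|H) = 0.75, P('rain-predicted'|¬H) = 0.187.
Update on result 1 ('rain-predicted'): P(H) ← 0.75·0.2310 / (0.75·0.2310 + 0.187·0.7690) = 0.17325/0.31705 = 0.5464.
Update on result 2 ('no-rain-predicted'): P(H) ← 0.25·0.5464 / (0.25·0.5464 + 0.813·0.4536) = 0.13661/0.50536 = 0.2703.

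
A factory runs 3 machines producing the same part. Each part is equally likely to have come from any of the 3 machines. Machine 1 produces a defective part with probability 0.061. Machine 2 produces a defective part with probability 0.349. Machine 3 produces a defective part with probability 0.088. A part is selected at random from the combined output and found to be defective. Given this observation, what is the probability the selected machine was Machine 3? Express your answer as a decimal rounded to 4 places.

Tabulate prior·likelihood by source: [1] prior 0.333333, lik 0.061, product 0.02033; [2] prior 0.333333, lik 0.349, product 0.1163; [3] prior 0.333333, lik 0.088, product 0.02933.
Normalizing constant = 0.16600; the posterior for Machine 3 is its product over the sum, 0.02933/0.16600 = 0.1767.

Posterior probability ≈ 0.1767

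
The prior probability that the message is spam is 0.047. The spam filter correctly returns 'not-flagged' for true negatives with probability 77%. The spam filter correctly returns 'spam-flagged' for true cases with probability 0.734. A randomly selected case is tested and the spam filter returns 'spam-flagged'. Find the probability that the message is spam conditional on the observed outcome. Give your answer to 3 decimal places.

Write H for 'the message is spam'. Prior odds H:¬H = 0.047/0.953 = 0.049318. For the 'spam-flagged' outcome, the likelihood ratio is 0.734/0.23 = 3.1913.
Posterior odds = 0.049318 × 3.1913 = 0.15739, so P(H|E) = 0.15739/(1+0.15739) = 0.136.

P(H | E) ≈ 0.136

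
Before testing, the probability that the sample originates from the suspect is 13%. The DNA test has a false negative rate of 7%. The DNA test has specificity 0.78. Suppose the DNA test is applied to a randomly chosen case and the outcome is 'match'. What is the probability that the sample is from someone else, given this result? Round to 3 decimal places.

Write H for 'the sample originates from the suspect'. Prior odds H:¬H = 0.13/0.87 = 0.14943. For the 'match' outcome, the likelihood ratio is 0.93/0.22 = 4.2273.
Posterior odds = 0.14943 × 4.2273 = 0.63166, so P(H|E) = 0.63166/(1+0.63166) = 0.387. Then P(¬H|E) = 1 − 0.387 = 0.613.

P(¬H | E) ≈ 0.613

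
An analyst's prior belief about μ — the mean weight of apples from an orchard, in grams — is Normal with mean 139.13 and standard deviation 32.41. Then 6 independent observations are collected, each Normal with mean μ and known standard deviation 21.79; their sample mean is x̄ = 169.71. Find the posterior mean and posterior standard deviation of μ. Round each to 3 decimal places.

With known σ, the Normal prior is conjugate. Weight on the data is w = (n/σ²)/(n/σ² + 1/τ₀²) = 0.0126368/(0.0126368+0.00095201) = 0.92994.
Posterior mean = w·x̄ + (1−w)·μ₀ = 0.92994·169.71 + 0.070058·139.13 = 167.568. Posterior variance = 1/(0.0126368+0.00095201) = 73.5900, so SD = 8.578.

Posterior mean ≈ 167.568; posterior SD ≈ 8.578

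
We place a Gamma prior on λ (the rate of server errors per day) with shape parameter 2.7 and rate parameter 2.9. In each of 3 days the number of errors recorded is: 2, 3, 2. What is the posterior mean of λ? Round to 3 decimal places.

Total count ∑xᵢ = 7 over n = 3 days.
Gamma is conjugate to the Poisson likelihood: posterior is Gamma(shape = 2.7+7 = 9.7, rate = 2.9+3 = 5.9).
Posterior mean = shape/rate = 9.7/5.9 = 1.644.

Posterior mean ≈ 1.644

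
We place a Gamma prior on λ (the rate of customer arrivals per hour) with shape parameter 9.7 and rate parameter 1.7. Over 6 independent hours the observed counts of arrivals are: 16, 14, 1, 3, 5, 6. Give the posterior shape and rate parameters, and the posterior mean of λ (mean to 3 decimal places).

Total count ∑xᵢ = 45 over n = 6 hours.
Gamma is conjugate to the Poisson likelihood: posterior is Gamma(shape = 9.7+45 = 54.7, rate = 1.7+6 = 7.7).
E[λ | data] = 54.7/7.7 = 7.104.

Posterior: Gamma(shape=54.7, rate=7.7); mean ≈ 7.104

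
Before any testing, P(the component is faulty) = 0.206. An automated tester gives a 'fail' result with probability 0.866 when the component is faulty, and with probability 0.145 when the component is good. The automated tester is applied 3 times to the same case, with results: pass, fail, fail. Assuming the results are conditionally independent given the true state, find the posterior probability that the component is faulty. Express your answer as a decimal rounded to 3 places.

Posterior P(H) ≈ 0.592

Let H be the event that the component is faulty; start with P(H) = 0.206. P('fail'|H) = 0.866, P('fail'|¬H) = 0.145.
Update on result 1 ('pass'): P(H) ← 0.134·0.2060 / (0.134·0.2060 + 0.855·0.7940) = 0.027604/0.70647 = 0.0391.
Update on result 2 ('fail'): P(H) ← 0.866·0.0391 / (0.866·0.0391 + 0.145·0.9609) = 0.033837/0.17317 = 0.1954.
Update on result 3 ('fail'): P(H) ← 0.866·0.1954 / (0.866·0.1954 + 0.145·0.8046) = 0.16921/0.28588 = 0.5919.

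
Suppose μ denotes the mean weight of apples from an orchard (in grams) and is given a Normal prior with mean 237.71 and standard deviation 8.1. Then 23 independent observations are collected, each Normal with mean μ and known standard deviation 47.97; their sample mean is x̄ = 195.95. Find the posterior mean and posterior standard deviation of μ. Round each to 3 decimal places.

Posterior mean ≈ 221.171; posterior SD ≈ 6.295

With known σ, the Normal prior is conjugate. Weight on the data is w = (n/σ²)/(n/σ² + 1/τ₀²) = 0.00999513/(0.00999513+0.0152416) = 0.39606.
Posterior mean = w·x̄ + (1−w)·μ₀ = 0.39606·195.95 + 0.60394·237.71 = 221.171. Posterior variance = 1/(0.00999513+0.0152416) = 39.6248, so SD = 6.295.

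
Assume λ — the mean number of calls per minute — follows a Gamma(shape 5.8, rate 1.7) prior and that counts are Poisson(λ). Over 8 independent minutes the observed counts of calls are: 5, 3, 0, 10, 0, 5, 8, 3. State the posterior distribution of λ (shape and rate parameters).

Posterior: Gamma(shape=39.8, rate=9.7)

The Poisson likelihood adds the total count to the shape and the number of exposure periods to the rate. Here ∑xᵢ = 34 and n = 8, so shape 5.8→39.8 and rate 1.7→9.7.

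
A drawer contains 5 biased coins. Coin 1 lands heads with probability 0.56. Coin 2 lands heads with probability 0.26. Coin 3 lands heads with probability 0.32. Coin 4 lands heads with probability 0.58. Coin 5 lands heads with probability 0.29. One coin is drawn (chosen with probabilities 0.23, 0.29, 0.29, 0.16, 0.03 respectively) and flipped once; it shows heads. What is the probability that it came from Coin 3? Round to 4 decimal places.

Posterior probability ≈ 0.2329

P(heads|C1) = 0.56; P(heads|C2) = 0.26; P(heads|C3) = 0.32; P(heads|C4) = 0.58; P(heads|C5) = 0.29.
Prior × likelihood for each source: 0.23·0.56=0.1288, 0.29·0.26=0.07540, 0.29·0.32=0.09280, 0.16·0.58=0.09280, 0.03·0.29=0.008700. Summing gives P(heads) = 0.39850.
P(Coin 3 | heads) = 0.09280 / 0.39850 = 0.2329.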